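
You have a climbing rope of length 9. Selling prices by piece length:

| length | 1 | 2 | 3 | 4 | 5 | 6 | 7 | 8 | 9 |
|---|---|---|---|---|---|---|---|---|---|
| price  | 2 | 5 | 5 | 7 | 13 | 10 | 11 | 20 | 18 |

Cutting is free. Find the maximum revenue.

Build R[k] bottom-up: R[k] = max over allowed piece i of (p[i] + R[k−i]).
R[1] = 2
R[2] = 5
R[3] = 7  (first piece 1, then R[2]=5)
R[4] = 10  (first piece 2, then R[2]=5)
R[5] = 13
R[6] = 15  (first piece 1, then R[5]=13)
R[7] = 18  (first piece 2, then R[5]=13)
R[8] = 20  (first piece 1, then R[7]=18)
R[9] = 23  (first piece 2, then R[7]=18)
One optimal cutting: 5 + 2 + 2 → €13 + €5 + €5 = €23.

23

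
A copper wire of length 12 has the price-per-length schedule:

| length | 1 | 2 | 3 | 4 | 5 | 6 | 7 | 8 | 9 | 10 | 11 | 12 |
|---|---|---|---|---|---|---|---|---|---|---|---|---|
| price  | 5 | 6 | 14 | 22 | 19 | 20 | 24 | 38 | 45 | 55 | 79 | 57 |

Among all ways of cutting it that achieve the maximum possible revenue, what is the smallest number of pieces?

Consider every possible first cut. r[k] is the best of p[i]+r[k−i] over all sellable i≤k.
r[1] = 5
r[2] = max(5+5, 6+0) = 10
r[3] = max(5+10, 6+5, 14+0) = 15
r[4] = max(5+15, 6+10, 14+5, 22+0) = 22
r[5] = max(5+22, 6+15, 14+10, 22+5, 19+0) = 27
r[6] = max(5+27, 6+22, 14+15, 22+10, 19+5, 20+0) = 32
r[7] = max(5+32, 6+27, 14+22, …, 20+5, 24+0) = 37
r[8] = max(5+37, 6+32, 14+27, …, 24+5, 38+0) = 44
r[9] = max(5+44, 6+37, 14+32, …, 38+5, 45+0) = 49
r[10] = max(5+49, 6+44, 14+37, …, 45+5, 55+0) = 55
r[11] = max(5+55, 6+49, 14+44, …, 55+5, 79+0) = 79
r[12] = max(5+79, 6+55, 14+49, …, 79+5, 57+0) = 84
Maximum revenue is €84.
Now minimize piece count subject to staying optimal: for each k, pieces[k] = 1 + min over i with p[i]+r[k−i]=r[k] of pieces[k−i].
pieces[9] = 3
pieces[10] = 1
pieces[11] = 1
pieces[12] = 2

2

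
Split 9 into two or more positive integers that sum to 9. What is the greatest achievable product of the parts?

Define m[k] = max over 1≤i<k of i · max(k−i, m[k−i]); the inner max lets the remainder stay uncut if that's better.
m[2] = 1·max(1,0) = 1·1 = 1
m[3] = 1·max(2,1) = 1·2 = 2
m[4] = 2·max(2,1) = 2·2 = 4
m[5] = 2·max(3,2) = 2·3 = 6
m[6] = 3·max(3,2) = 3·3 = 9
m[7] = 2·max(5,6) = 2·6 = 12
m[8] = 2·max(6,9) = 2·9 = 18
m[9] = 3·max(6,9) = 3·9 = 27
One optimal split: 3 + 3 + 3; product 3·3·3 = 27.

27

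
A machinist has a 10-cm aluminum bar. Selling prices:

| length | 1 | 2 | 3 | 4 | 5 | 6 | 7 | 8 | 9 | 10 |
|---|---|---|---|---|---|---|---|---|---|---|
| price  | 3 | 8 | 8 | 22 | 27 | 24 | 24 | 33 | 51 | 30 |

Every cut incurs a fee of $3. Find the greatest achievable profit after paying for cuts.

51

Build r[k] bottom-up: r[k] = max over allowed piece i of (p[i] + r[k−i]) − 3 per cut.
r[1] = 3
r[2] = 8
r[3] = 8  (first piece 1, then r[2]=8)
r[4] = 22
r[5] = 27
r[6] = 27  (first piece 1, then r[5]=27)
r[7] = 32  (first piece 2, then r[5]=27)
r[8] = 41  (first piece 4, then r[4]=22)
r[9] = 51
r[10] = 51  (first piece 1, then r[9]=51)
One optimal plan: pieces 9 + 1 (1 cut) → $54 − $3 = $51.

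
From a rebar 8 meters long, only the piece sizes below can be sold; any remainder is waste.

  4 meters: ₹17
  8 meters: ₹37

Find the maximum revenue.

37

Let best[k] be the best obtainable value from length k. For each k, try every first piece i and keep the best of price[i] + best[k−i].
best[1] = 0
best[2] = 0
best[3] = 0
best[4] = 17
best[5] = 17
best[6] = 17
best[7] = 17
best[8] = 37
One optimal cutting: 8 → ₹37.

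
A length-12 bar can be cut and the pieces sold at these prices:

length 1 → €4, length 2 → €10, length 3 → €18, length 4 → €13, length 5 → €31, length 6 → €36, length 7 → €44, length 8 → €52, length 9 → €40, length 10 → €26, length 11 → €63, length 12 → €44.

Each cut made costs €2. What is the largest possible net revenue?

73

Build r[k] bottom-up: r[k] = max over allowed piece i of (p[i] + r[k−i]) − 2 per cut.
r[1] = 4
r[2] = 10
r[3] = 18
r[4] = 20  (first piece 1, then r[3]=18)
r[5] = 31
r[6] = 36
r[7] = 44
r[8] = 52
r[9] = 54  (first piece 1, then r[8]=52)
r[10] = 60  (first piece 2, then r[8]=52)
r[11] = 68  (first piece 3, then r[8]=52)
r[12] = 73  (first piece 5, then r[7]=44)
One optimal plan: pieces 7 + 5 (1 cut) → €75 − €2 = €73.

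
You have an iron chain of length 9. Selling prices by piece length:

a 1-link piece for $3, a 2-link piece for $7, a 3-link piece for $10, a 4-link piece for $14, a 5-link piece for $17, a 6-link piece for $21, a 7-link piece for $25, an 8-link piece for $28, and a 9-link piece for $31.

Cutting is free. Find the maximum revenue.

Let R[k] be the best obtainable value from length k. For each k, try every first piece i and keep the best of price[i] + R[k−i].
R[1] = 3
R[2] = max(3+3, 7+0) = 7
R[3] = max(3+7, 7+3, 10+0) = 10
R[4] = max(3+10, 7+7, 10+3, 14+0) = 14
R[5] = max(3+14, 7+10, 10+7, 14+3, 17+0) = 17
R[6] = max(3+17, 7+14, 10+10, 14+7, 17+3, 21+0) = 21
R[7] = max(3+21, 7+17, 10+14, …, 21+3, 25+0) = 25
R[8] = max(3+25, 7+21, 10+17, …, 25+3, 28+0) = 28
R[9] = max(3+28, 7+25, 10+21, …, 28+3, 31+0) = 32
One optimal cutting: 7 + 2 → $25 + $7 = $32.

32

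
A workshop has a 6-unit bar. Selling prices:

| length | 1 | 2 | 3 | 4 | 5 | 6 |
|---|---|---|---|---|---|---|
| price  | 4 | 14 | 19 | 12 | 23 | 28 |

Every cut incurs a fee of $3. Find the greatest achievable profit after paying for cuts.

Let net[k] be the best obtainable value from length k. For each k, try every first piece i and keep the best of price[i] + net[k−i] minus the 3 cut fee when i<k.
net[1] = 4
net[2] = 14
net[3] = 19
net[4] = 25  (first piece 2, then net[2]=14)
net[5] = 30  (first piece 2, then net[3]=19)
net[6] = 36  (first piece 2, then net[4]=25)
One optimal plan: pieces 2 + 2 + 2 (2 cuts) → $42 − $6 = $36.

36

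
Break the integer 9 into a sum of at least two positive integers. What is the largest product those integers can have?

27

Define g[k] = max over 1≤i<k of i · max(k−i, g[k−i]); the inner max lets the remainder stay uncut if that's better.
g[2] = 1·max(1,0) = 1·1 = 1
g[3] = max(1·2, 2·1) = 2
g[4] = max(1·3, 2·2, 3·1) = 4
g[5] = max(1·4, 2·3, 3·2, 4·1) = 6
g[6] = max(1·6, 2·4, 3·3, 4·2, 5·1) = 9
g[7] = max(1·9, 2·6, 3·4, 4·3, 5·2, 6·1) = 12
g[8] = max(1·12, 2·9, 3·6, …, 6·2, 7·1) = 18
g[9] = max(1·18, 2·12, 3·9, …, 7·2, 8·1) = 27
One optimal split: 3 + 3 + 3; product 3·3·3 = 27.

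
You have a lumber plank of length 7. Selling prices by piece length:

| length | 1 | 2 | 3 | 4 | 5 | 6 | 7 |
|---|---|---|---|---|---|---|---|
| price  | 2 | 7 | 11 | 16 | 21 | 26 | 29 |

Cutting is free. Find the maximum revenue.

Let best[k] be the best obtainable value from length k. For each k, try every first piece i and keep the best of price[i] + best[k−i].
best[1] = 2
best[2] = 7
best[3] = 11
best[4] = 16
best[5] = 21
best[6] = 26
best[7] = 29
Best is to sell the whole 7-foot piece uncut for $29.

29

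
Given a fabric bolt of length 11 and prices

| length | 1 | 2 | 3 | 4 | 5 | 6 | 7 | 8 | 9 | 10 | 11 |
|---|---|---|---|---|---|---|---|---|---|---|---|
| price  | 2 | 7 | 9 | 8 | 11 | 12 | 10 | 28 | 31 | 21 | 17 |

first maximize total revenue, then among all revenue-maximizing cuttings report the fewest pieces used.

Let r[k] be the best obtainable value from length k. For each k, try every first piece i and keep the best of price[i] + r[k−i].
r[1] = 2
r[2] = max(2+2, 7+0) = 7
r[3] = max(2+7, 7+2, 9+0) = 9
r[4] = max(2+9, 7+7, 9+2, 8+0) = 14
r[5] = max(2+14, 7+9, 9+7, 8+2, 11+0) = 16
r[6] = max(2+16, 7+14, 9+9, 8+7, 11+2, 12+0) = 21
r[7] = max(2+21, 7+16, 9+14, …, 12+2, 10+0) = 23
r[8] = max(2+23, 7+21, 9+16, …, 10+2, 28+0) = 28
r[9] = max(2+28, 7+23, 9+21, …, 28+2, 31+0) = 31
r[10] = max(2+31, 7+28, 9+23, …, 31+2, 21+0) = 35
r[11] = max(2+35, 7+31, 9+28, …, 21+2, 17+0) = 38
Maximum revenue is $38.
Now minimize piece count subject to staying optimal: for each k, pieces[k] = 1 + min over i with p[i]+r[k−i]=r[k] of pieces[k−i].
pieces[8] = 1
pieces[9] = 1
pieces[10] = 2
pieces[11] = 2

2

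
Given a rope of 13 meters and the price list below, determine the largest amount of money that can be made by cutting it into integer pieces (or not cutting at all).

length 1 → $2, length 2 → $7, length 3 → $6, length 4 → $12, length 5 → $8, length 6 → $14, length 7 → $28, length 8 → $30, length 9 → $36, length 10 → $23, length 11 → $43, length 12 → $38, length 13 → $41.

Let r[k] be the best obtainable value from length k. For each k, try every first piece i and keep the best of price[i] + r[k−i].
r[1] = 2
r[2] = 7
r[3] = 9  (first piece 1, then r[2]=7)
r[4] = 14  (first piece 2, then r[2]=7)
r[5] = 16  (first piece 1, then r[4]=14)
r[6] = 21  (first piece 2, then r[4]=14)
r[7] = 28
r[8] = 30  (first piece 1, then r[7]=28)
r[9] = 36
r[10] = 38  (first piece 1, then r[9]=36)
r[11] = 43  (first piece 2, then r[9]=36)
r[12] = 45  (first piece 1, then r[11]=43)
r[13] = 50  (first piece 2, then r[11]=43)
One optimal cutting: 9 + 2 + 2 → $36 + $7 + $7 = $50.

50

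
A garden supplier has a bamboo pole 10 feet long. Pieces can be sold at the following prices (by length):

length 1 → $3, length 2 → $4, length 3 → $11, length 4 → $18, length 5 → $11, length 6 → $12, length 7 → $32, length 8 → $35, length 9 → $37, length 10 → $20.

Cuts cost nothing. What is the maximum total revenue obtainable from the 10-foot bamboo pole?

Consider every possible first cut. r[k] is the best of p[i]+r[k−i] over all sellable i≤k.
r[1] = 3
r[2] = max(3+3, 4+0) = 6
r[3] = max(3+6, 4+3, 11+0) = 11
r[4] = max(3+11, 4+6, 11+3, 18+0) = 18
r[5] = max(3+18, 4+11, 11+6, 18+3, 11+0) = 21
r[6] = max(3+21, 4+18, 11+11, 18+6, 11+3, 12+0) = 24
r[7] = max(3+24, 4+21, 11+18, …, 12+3, 32+0) = 32
r[8] = max(3+32, 4+24, 11+21, …, 32+3, 35+0) = 36
r[9] = max(3+36, 4+32, 11+24, …, 35+3, 37+0) = 39
r[10] = max(3+39, 4+36, 11+32, …, 37+3, 20+0) = 43
One optimal cutting: 7 + 3 → $32 + $11 = $43.

43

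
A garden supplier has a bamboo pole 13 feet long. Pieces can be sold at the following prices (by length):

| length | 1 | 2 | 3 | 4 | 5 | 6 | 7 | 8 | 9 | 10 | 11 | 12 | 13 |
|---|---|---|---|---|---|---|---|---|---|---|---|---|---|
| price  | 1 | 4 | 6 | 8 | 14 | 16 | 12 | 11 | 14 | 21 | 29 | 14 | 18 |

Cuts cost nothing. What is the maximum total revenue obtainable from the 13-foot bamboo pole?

34

Build r[k] bottom-up: r[k] = max over allowed piece i of (p[i] + r[k−i]).
r[1] = 1
r[2] = max(1+1, 4+0) = 4
r[3] = max(1+4, 4+1, 6+0) = 6
r[4] = max(1+6, 4+4, 6+1, 8+0) = 8
r[5] = max(1+8, 4+6, 6+4, 8+1, 14+0) = 14
r[6] = max(1+14, 4+8, 6+6, 8+4, 14+1, 16+0) = 16
r[7] = max(1+16, 4+14, 6+8, …, 16+1, 12+0) = 18
r[8] = max(1+18, 4+16, 6+14, …, 12+1, 11+0) = 20
r[9] = max(1+20, 4+18, 6+16, …, 11+1, 14+0) = 22
r[10] = max(1+22, 4+20, 6+18, …, 14+1, 21+0) = 28
r[11] = max(1+28, 4+22, 6+20, …, 21+1, 29+0) = 30
r[12] = max(1+30, 4+28, 6+22, …, 29+1, 14+0) = 32
r[13] = max(1+32, 4+30, 6+28, …, 14+1, 18+0) = 34
One optimal cutting: 6 + 5 + 2 → $16 + $14 + $4 = $34.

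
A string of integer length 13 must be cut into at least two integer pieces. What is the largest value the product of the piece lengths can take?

108

Define P[k] = max over 1≤i<k of i · max(k−i, P[k−i]); the inner max lets the remainder stay uncut if that's better.
P[2] = 1×max(1,0) = 1×1 = 1
P[3] = 1×max(2,1) = 1×2 = 2
P[4] = 2×max(2,1) = 2×2 = 4
P[5] = 2×max(3,2) = 2×3 = 6
P[6] = 3×max(3,2) = 3×3 = 9
P[7] = 2×max(5,6) = 2×6 = 12
P[8] = 2×max(6,9) = 2×9 = 18
P[9] = 3×max(6,9) = 3×9 = 27
P[10] = 2×max(8,18) = 2×18 = 36
P[11] = 2×max(9,27) = 2×27 = 54
P[12] = 3×max(9,27) = 3×27 = 81
P[13] = 2×max(11,54) = 2×54 = 108
One optimal split: 3 + 3 + 3 + 2 + 2; product 3×3×3×2×2 = 108.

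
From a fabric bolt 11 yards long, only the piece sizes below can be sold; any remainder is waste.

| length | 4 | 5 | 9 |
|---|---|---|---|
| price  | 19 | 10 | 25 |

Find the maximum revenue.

38

Build best[k] bottom-up: best[k] = max over allowed piece i of (p[i] + best[k−i]).
best[1] = 0
best[2] = 0
best[3] = 0
best[4] = 19
best[5] = 19
best[6] = 19
best[7] = 19
best[8] = 38  (first piece 4, then best[4]=19)
best[9] = 38
best[10] = 38
best[11] = 38
One optimal cutting: pieces 4 + 4 with 3 yards of scrap → $38.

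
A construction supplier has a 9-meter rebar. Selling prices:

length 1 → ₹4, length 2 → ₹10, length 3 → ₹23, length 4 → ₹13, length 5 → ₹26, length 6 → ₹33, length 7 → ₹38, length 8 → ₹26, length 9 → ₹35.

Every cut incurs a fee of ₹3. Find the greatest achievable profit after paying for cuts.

63

Let r[k] be the best obtainable value from length k. For each k, try every first piece i and keep the best of price[i] + r[k−i] minus the 3 cut fee when i<k.
r[1] = 4
r[2] = max(4+4-3, 10+0) = 10
r[3] = max(4+10-3, 10+4-3, 23+0) = 23
r[4] = max(4+23-3, 10+10-3, 23+4-3, 13+0) = 24
r[5] = max(4+24-3, 10+23-3, 23+10-3, 13+4-3, 26+0) = 30
r[6] = max(4+30-3, 10+24-3, 23+23-3, 13+10-3, 26+4-3, 33+0) = 43
r[7] = max(4+43-3, 10+30-3, 23+24-3, …, 33+4-3, 38+0) = 44
r[8] = max(4+44-3, 10+43-3, 23+30-3, …, 38+4-3, 26+0) = 50
r[9] = max(4+50-3, 10+44-3, 23+43-3, …, 26+4-3, 35+0) = 63
One optimal plan: pieces 3 + 3 + 3 (2 cuts) → ₹69 − ₹6 = ₹63.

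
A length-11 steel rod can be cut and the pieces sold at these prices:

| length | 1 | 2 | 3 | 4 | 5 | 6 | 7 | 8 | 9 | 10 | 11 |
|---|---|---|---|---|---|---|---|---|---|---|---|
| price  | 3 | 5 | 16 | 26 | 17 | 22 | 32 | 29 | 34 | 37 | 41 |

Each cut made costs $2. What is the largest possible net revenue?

64

Build net[k] bottom-up: net[k] = max over allowed piece i of (p[i] + net[k−i]) − 2 per cut.
net[1] = 3
net[2] = max(3+3-2, 5+0) = 5
net[3] = max(3+5-2, 5+3-2, 16+0) = 16
net[4] = max(3+16-2, 5+5-2, 16+3-2, 26+0) = 26
net[5] = max(3+26-2, 5+16-2, 16+5-2, 26+3-2, 17+0) = 27
net[6] = max(3+27-2, 5+26-2, 16+16-2, 26+5-2, 17+3-2, 22+0) = 30
net[7] = max(3+30-2, 5+27-2, 16+26-2, …, 22+3-2, 32+0) = 40
net[8] = max(3+40-2, 5+30-2, 16+27-2, …, 32+3-2, 29+0) = 50
net[9] = max(3+50-2, 5+40-2, 16+30-2, …, 29+3-2, 34+0) = 51
net[10] = max(3+51-2, 5+50-2, 16+40-2, …, 34+3-2, 37+0) = 54
net[11] = max(3+54-2, 5+51-2, 16+50-2, …, 37+3-2, 41+0) = 64
One optimal plan: pieces 4 + 4 + 3 (2 cuts) → $68 − $4 = $64.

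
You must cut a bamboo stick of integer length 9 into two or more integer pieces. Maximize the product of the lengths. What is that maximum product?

27

Let m[k] be the best product for length k (with at least one cut). For each first piece i, the rest contributes max(k−i, m[k−i]).
Small cases: m[2]=1.
m[3] = max(1*2, 2*1) = 2
m[4] = max(1*3, 2*2, 3*1) = 4
m[5] = max(1*4, 2*3, 3*2, 4*1) = 6
m[6] = max(1*6, 2*4, 3*3, 4*2, 5*1) = 9
m[7] = max(1*9, 2*6, 3*4, 4*3, 5*2, 6*1) = 12
m[8] = max(1*12, 2*9, 3*6, …, 6*2, 7*1) = 18
m[9] = max(1*18, 2*12, 3*9, …, 7*2, 8*1) = 27
One optimal split: 3 + 3 + 3; product 3*3*3 = 27.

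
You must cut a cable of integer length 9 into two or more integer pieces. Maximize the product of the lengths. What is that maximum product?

27

Let m[k] be the best product for length k (with at least one cut). For each first piece i, the rest contributes max(k−i, m[k−i]).
m[2] = 1·max(1,0) = 1·1 = 1
m[3] = 1·max(2,1) = 1·2 = 2
m[4] = 2·max(2,1) = 2·2 = 4
m[5] = 2·max(3,2) = 2·3 = 6
m[6] = 3·max(3,2) = 3·3 = 9
m[7] = 2·max(5,6) = 2·6 = 12
m[8] = 2·max(6,9) = 2·9 = 18
m[9] = 3·max(6,9) = 3·9 = 27
One optimal split: 3 + 3 + 3; product 3·3·3 = 27.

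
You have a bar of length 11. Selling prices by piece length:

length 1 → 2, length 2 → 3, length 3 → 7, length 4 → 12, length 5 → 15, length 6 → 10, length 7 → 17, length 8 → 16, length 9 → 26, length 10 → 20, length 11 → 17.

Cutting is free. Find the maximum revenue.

Build v[k] bottom-up: v[k] = max over allowed piece i of (p[i] + v[k−i]).
v[1] = 2
v[2] = max(2+2, 3+0) = 4
v[3] = max(2+4, 3+2, 7+0) = 7
v[4] = max(2+7, 3+4, 7+2, 12+0) = 12
v[5] = max(2+12, 3+7, 7+4, 12+2, 15+0) = 15
v[6] = max(2+15, 3+12, 7+7, 12+4, 15+2, 10+0) = 17
v[7] = max(2+17, 3+15, 7+12, …, 10+2, 17+0) = 19
v[8] = max(2+19, 3+17, 7+15, …, 17+2, 16+0) = 24
v[9] = max(2+24, 3+19, 7+17, …, 16+2, 26+0) = 27
v[10] = max(2+27, 3+24, 7+19, …, 26+2, 20+0) = 30
v[11] = max(2+30, 3+27, 7+24, …, 20+2, 17+0) = 32
One optimal cutting: 5 + 5 + 1 → 15 + 15 + 2 = 32.

32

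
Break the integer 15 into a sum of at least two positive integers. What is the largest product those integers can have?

Let prod[k] be the best product for length k (with at least one cut). For each first piece i, the rest contributes max(k−i, prod[k−i]).
prod[2] = 1×max(1,0) = 1×1 = 1
prod[3] = max(1×2, 2×1) = 2
prod[4] = max(1×3, 2×2, 3×1) = 4
prod[5] = max(1×4, 2×3, 3×2, 4×1) = 6
prod[6] = max(1×6, 2×4, 3×3, 4×2, 5×1) = 9
prod[7] = max(1×9, 2×6, 3×4, 4×3, 5×2, 6×1) = 12
prod[8] = max(1×12, 2×9, 3×6, …, 6×2, 7×1) = 18
prod[9] = max(1×18, 2×12, 3×9, …, 7×2, 8×1) = 27
prod[10] = max(1×27, 2×18, 3×12, …, 8×2, 9×1) = 36
prod[11] = max(1×36, 2×27, 3×18, …, 9×2, 10×1) = 54
prod[12] = max(1×54, 2×36, 3×27, …, 10×2, 11×1) = 81
prod[13] = max(1×81, 2×54, 3×36, …, 11×2, 12×1) = 108
prod[14] = max(1×108, 2×81, 3×54, …, 12×2, 13×1) = 162
prod[15] = max(1×162, 2×108, 3×81, …, 13×2, 14×1) = 243
One optimal split: 3 + 3 + 3 + 3 + 3; product 3×3×3×3×3 = 243.

243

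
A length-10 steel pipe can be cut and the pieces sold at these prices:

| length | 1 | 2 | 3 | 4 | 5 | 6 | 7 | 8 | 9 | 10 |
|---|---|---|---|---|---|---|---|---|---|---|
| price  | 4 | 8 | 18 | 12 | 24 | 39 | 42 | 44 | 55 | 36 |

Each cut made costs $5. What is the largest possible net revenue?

Build net[k] bottom-up: net[k] = max over allowed piece i of (p[i] + net[k−i]) − 5 per cut.
net[1] = 4
net[2] = 8
net[3] = 18
net[4] = 17  (first piece 1, then net[3]=18)
net[5] = 24
net[6] = 39
net[7] = 42
net[8] = 44
net[9] = 55
net[10] = 55  (first piece 3, then net[7]=42)
One optimal plan: pieces 7 + 3 (1 cut) → $60 − $5 = $55.

55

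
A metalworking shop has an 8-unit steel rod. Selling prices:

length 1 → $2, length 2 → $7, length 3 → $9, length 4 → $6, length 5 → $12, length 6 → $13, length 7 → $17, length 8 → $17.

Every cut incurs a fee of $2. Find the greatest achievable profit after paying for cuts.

22

Build net[k] bottom-up: net[k] = max over allowed piece i of (p[i] + net[k−i]) − 2 per cut.
net[1] = 2
net[2] = max(2+2-2, 7+0) = 7
net[3] = max(2+7-2, 7+2-2, 9+0) = 9
net[4] = max(2+9-2, 7+7-2, 9+2-2, 6+0) = 12
net[5] = max(2+12-2, 7+9-2, 9+7-2, 6+2-2, 12+0) = 14
net[6] = max(2+14-2, 7+12-2, 9+9-2, 6+7-2, 12+2-2, 13+0) = 17
net[7] = max(2+17-2, 7+14-2, 9+12-2, …, 13+2-2, 17+0) = 19
net[8] = max(2+19-2, 7+17-2, 9+14-2, …, 17+2-2, 17+0) = 22
One optimal plan: pieces 2 + 2 + 2 + 2 (3 cuts) → $28 − $6 = $22.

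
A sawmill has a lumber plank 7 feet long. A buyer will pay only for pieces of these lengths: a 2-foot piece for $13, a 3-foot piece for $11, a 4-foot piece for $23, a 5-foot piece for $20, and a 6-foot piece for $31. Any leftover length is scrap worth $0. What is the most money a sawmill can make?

Build r[k] bottom-up: r[k] = max over allowed piece i of (p[i] + r[k−i]).
r[1] = 0
r[2] = 13
r[3] = max(13+0, 11+0) = 13
r[4] = max(13+13, 11+0, 23+0) = 26
r[5] = max(13+13, 11+13, 23+0, 20+0) = 26
r[6] = max(13+26, 11+13, 23+13, 20+0, 31+0) = 39
r[7] = max(13+26, 11+26, 23+13, 20+13, 31+0) = 39
One optimal cutting: pieces 2 + 2 + 2 with 1 foot of scrap → $39.

39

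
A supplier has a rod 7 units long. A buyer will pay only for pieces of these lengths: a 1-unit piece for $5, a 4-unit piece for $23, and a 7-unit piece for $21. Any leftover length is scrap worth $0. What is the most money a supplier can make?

38

Consider every possible first cut. r[k] is the best of p[i]+r[k−i] over all sellable i≤k.
r[1] = 5
r[2] = 10  (first piece 1, then r[1]=5)
r[3] = 15  (first piece 1, then r[2]=10)
r[4] = max(5+15, 23+0) = 23
r[5] = max(5+23, 23+5) = 28
r[6] = max(5+28, 23+10) = 33
r[7] = max(5+33, 23+15, 21+0) = 38
One optimal cutting: 4 + 1 + 1 + 1 → $38.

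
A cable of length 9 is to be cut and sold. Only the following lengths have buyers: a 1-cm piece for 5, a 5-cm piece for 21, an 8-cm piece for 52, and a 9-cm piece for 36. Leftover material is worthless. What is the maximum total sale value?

57

Build best[k] bottom-up: best[k] = max over allowed piece i of (p[i] + best[k−i]).
best[1] = 5
best[2] = 10  (first piece 1, then best[1]=5)
best[3] = 15  (first piece 1, then best[2]=10)
best[4] = 20  (first piece 1, then best[3]=15)
best[5] = 25  (first piece 1, then best[4]=20)
best[6] = 30  (first piece 1, then best[5]=25)
best[7] = 35  (first piece 1, then best[6]=30)
best[8] = 52
best[9] = 57  (first piece 1, then best[8]=52)
One optimal cutting: 8 + 1 → 57.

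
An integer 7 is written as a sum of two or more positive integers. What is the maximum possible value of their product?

Fill P[k] for k=2..7: at each k try every first piece i and multiply by the better of (k−i) uncut or P[k−i].
P[2] = 1·max(1,0) = 1·1 = 1
P[3] = 1·max(2,1) = 1·2 = 2
P[4] = 2·max(2,1) = 2·2 = 4
P[5] = 2·max(3,2) = 2·3 = 6
P[6] = 3·max(3,2) = 3·3 = 9
P[7] = 2·max(5,6) = 2·6 = 12
One optimal split: 3 + 2 + 2; product 3·2·2 = 12.

12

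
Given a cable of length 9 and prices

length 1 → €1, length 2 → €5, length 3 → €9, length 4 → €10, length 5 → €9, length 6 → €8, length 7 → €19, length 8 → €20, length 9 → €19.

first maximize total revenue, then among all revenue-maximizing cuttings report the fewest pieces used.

Let r[k] be the best obtainable value from length k. For each k, try every first piece i and keep the best of price[i] + r[k−i].
r[1] = 1
r[2] = max(1+1, 5+0) = 5
r[3] = max(1+5, 5+1, 9+0) = 9
r[4] = max(1+9, 5+5, 9+1, 10+0) = 10
r[5] = max(1+10, 5+9, 9+5, 10+1, 9+0) = 14
r[6] = max(1+14, 5+10, 9+9, 10+5, 9+1, 8+0) = 18
r[7] = max(1+18, 5+14, 9+10, …, 8+1, 19+0) = 19
r[8] = max(1+19, 5+18, 9+14, …, 19+1, 20+0) = 23
r[9] = max(1+23, 5+19, 9+18, …, 20+1, 19+0) = 27
Maximum revenue is €27.
Now minimize piece count subject to staying optimal: for each k, pieces[k] = 1 + min over i with p[i]+r[k−i]=r[k] of pieces[k−i].
pieces[6] = 2
pieces[7] = 1
pieces[8] = 3
pieces[9] = 3

3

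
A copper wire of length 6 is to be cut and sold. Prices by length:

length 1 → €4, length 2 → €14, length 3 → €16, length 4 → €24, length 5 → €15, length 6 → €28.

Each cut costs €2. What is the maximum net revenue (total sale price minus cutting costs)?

Build net[k] bottom-up: net[k] = max over allowed piece i of (p[i] + net[k−i]) − 2 per cut.
net[1] = 4
net[2] = max(4+4-2, 14+0) = 14
net[3] = max(4+14-2, 14+4-2, 16+0) = 16
net[4] = max(4+16-2, 14+14-2, 16+4-2, 24+0) = 26
net[5] = max(4+26-2, 14+16-2, 16+14-2, 24+4-2, 15+0) = 28
net[6] = max(4+28-2, 14+26-2, 16+16-2, 24+14-2, 15+4-2, 28+0) = 38
One optimal plan: pieces 2 + 2 + 2 (2 cuts) → €42 − €4 = €38.

38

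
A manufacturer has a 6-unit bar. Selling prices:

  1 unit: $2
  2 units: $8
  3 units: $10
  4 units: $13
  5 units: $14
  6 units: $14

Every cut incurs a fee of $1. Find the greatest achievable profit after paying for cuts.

Build net[k] bottom-up: net[k] = max over allowed piece i of (p[i] + net[k−i]) − 1 per cut.
net[1] = 2
net[2] = 8
net[3] = 10
net[4] = 15  (first piece 2, then net[2]=8)
net[5] = 17  (first piece 2, then net[3]=10)
net[6] = 22  (first piece 2, then net[4]=15)
One optimal plan: pieces 2 + 2 + 2 (2 cuts) → $24 − $2 = $22.

22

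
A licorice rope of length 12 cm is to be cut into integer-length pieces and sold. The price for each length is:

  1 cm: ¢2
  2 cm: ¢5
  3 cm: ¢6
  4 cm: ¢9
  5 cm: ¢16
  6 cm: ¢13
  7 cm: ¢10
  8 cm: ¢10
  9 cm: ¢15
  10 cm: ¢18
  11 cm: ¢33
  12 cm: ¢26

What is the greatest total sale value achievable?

Let R[k] be the best obtainable value from length k. For each k, try every first piece i and keep the best of price[i] + R[k−i].
R[1] = 2
R[2] = 5
R[3] = 7  (first piece 1, then R[2]=5)
R[4] = 10  (first piece 2, then R[2]=5)
R[5] = 16
R[6] = 18  (first piece 1, then R[5]=16)
R[7] = 21  (first piece 2, then R[5]=16)
R[8] = 23  (first piece 1, then R[7]=21)
R[9] = 26  (first piece 2, then R[7]=21)
R[10] = 32  (first piece 5, then R[5]=16)
R[11] = 34  (first piece 1, then R[10]=32)
R[12] = 37  (first piece 2, then R[10]=32)
One optimal cutting: 5 + 5 + 2 → ¢16 + ¢16 + ¢5 = ¢37.

37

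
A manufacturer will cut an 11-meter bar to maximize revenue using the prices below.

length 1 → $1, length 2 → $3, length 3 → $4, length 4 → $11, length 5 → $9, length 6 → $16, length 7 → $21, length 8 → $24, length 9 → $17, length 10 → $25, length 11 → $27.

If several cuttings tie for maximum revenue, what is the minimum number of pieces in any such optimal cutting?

2

Build r[k] bottom-up: r[k] = max over allowed piece i of (p[i] + r[k−i]).
r[1] = 1
r[2] = 3
r[3] = 4  (first piece 1, then r[2]=3)
r[4] = 11
r[5] = 12  (first piece 1, then r[4]=11)
r[6] = 16
r[7] = 21
r[8] = 24
r[9] = 25  (first piece 1, then r[8]=24)
r[10] = 27  (first piece 2, then r[8]=24)
r[11] = 32  (first piece 4, then r[7]=21)
Maximum revenue is $32.
Now minimize piece count subject to staying optimal: for each k, pieces[k] = 1 + min over i with p[i]+r[k−i]=r[k] of pieces[k−i].
pieces[8] = 1
pieces[9] = 2
pieces[10] = 2
pieces[11] = 2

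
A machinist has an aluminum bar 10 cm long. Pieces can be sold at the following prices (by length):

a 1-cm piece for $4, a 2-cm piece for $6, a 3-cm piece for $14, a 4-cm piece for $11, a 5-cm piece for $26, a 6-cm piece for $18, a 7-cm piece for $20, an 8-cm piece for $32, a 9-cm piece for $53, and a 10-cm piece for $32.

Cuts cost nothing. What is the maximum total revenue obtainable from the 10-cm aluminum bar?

Consider every possible first cut. r[k] is the best of p[i]+r[k−i] over all sellable i≤k.
r[1] = 4
r[2] = max(4+4, 6+0) = 8
r[3] = max(4+8, 6+4, 14+0) = 14
r[4] = max(4+14, 6+8, 14+4, 11+0) = 18
r[5] = max(4+18, 6+14, 14+8, 11+4, 26+0) = 26
r[6] = max(4+26, 6+18, 14+14, 11+8, 26+4, 18+0) = 30
r[7] = max(4+30, 6+26, 14+18, …, 18+4, 20+0) = 34
r[8] = max(4+34, 6+30, 14+26, …, 20+4, 32+0) = 40
r[9] = max(4+40, 6+34, 14+30, …, 32+4, 53+0) = 53
r[10] = max(4+53, 6+40, 14+34, …, 53+4, 32+0) = 57
One optimal cutting: 9 + 1 → $53 + $4 = $57.

57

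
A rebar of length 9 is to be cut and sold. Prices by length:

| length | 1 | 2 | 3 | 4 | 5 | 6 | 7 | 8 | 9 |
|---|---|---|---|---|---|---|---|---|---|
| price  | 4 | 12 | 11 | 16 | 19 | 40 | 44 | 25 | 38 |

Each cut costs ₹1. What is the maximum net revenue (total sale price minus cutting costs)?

Consider every possible first cut. v[k] is the best of p[i]+v[k−i] over all sellable i≤k, charging 1 whenever i<k.
v[1] = 4
v[2] = max(4+4-1, 12+0) = 12
v[3] = max(4+12-1, 12+4-1, 11+0) = 15
v[4] = max(4+15-1, 12+12-1, 11+4-1, 16+0) = 23
v[5] = max(4+23-1, 12+15-1, 11+12-1, 16+4-1, 19+0) = 26
v[6] = max(4+26-1, 12+23-1, 11+15-1, 16+12-1, 19+4-1, 40+0) = 40
v[7] = max(4+40-1, 12+26-1, 11+23-1, …, 40+4-1, 44+0) = 44
v[8] = max(4+44-1, 12+40-1, 11+26-1, …, 44+4-1, 25+0) = 51
v[9] = max(4+51-1, 12+44-1, 11+40-1, …, 25+4-1, 38+0) = 55
One optimal plan: pieces 7 + 2 (1 cut) → ₹56 − ₹1 = ₹55.

55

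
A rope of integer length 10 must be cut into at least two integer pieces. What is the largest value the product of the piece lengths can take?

36

Let f[k] be the best product for length k (with at least one cut). For each first piece i, the rest contributes max(k−i, f[k−i]).
f[2] = 1*max(1,0) = 1*1 = 1
f[3] = max(1*2, 2*1) = 2
f[4] = max(1*3, 2*2, 3*1) = 4
f[5] = max(1*4, 2*3, 3*2, 4*1) = 6
f[6] = max(1*6, 2*4, 3*3, 4*2, 5*1) = 9
f[7] = max(1*9, 2*6, 3*4, 4*3, 5*2, 6*1) = 12
f[8] = max(1*12, 2*9, 3*6, …, 6*2, 7*1) = 18
f[9] = max(1*18, 2*12, 3*9, …, 7*2, 8*1) = 27
f[10] = max(1*27, 2*18, 3*12, …, 8*2, 9*1) = 36
One optimal split: 3 + 3 + 2 + 2; product 3*3*2*2 = 36.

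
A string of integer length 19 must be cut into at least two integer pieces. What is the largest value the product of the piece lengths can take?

972

Let f[k] be the best product for length k (with at least one cut). For each first piece i, the rest contributes max(k−i, f[k−i]).
f[2] = 1*max(1,0) = 1*1 = 1
f[3] = 1*max(2,1) = 1*2 = 2
f[4] = 2*max(2,1) = 2*2 = 4
f[5] = 2*max(3,2) = 2*3 = 6
f[6] = 3*max(3,2) = 3*3 = 9
f[7] = 2*max(5,6) = 2*6 = 12
f[8] = 2*max(6,9) = 2*9 = 18
f[9] = 3*max(6,9) = 3*9 = 27
f[10] = 2*max(8,18) = 2*18 = 36
f[11] = 2*max(9,27) = 2*27 = 54
f[12] = 3*max(9,27) = 3*27 = 81
f[13] = 2*max(11,54) = 2*54 = 108
f[14] = 2*max(12,81) = 2*81 = 162
f[15] = 3*max(12,81) = 3*81 = 243
f[16] = 2*max(14,162) = 2*162 = 324
f[17] = 2*max(15,243) = 2*243 = 486
f[18] = 3*max(15,243) = 3*243 = 729
f[19] = 2*max(17,486) = 2*486 = 972
One optimal split: 3 + 3 + 3 + 3 + 3 + 2 + 2; product 3*3*3*3*3*2*2 = 972.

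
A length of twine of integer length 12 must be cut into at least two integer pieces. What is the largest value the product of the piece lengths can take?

Fill f[k] for k=2..12: at each k try every first piece i and multiply by the better of (k−i) uncut or f[k−i].
f[2] = 1·max(1,0) = 1·1 = 1
f[3] = max(1·2, 2·1) = 2
f[4] = max(1·3, 2·2, 3·1) = 4
f[5] = max(1·4, 2·3, 3·2, 4·1) = 6
f[6] = max(1·6, 2·4, 3·3, 4·2, 5·1) = 9
f[7] = max(1·9, 2·6, 3·4, 4·3, 5·2, 6·1) = 12
f[8] = max(1·12, 2·9, 3·6, …, 6·2, 7·1) = 18
f[9] = max(1·18, 2·12, 3·9, …, 7·2, 8·1) = 27
f[10] = max(1·27, 2·18, 3·12, …, 8·2, 9·1) = 36
f[11] = max(1·36, 2·27, 3·18, …, 9·2, 10·1) = 54
f[12] = max(1·54, 2·36, 3·27, …, 10·2, 11·1) = 81
One optimal split: 3 + 3 + 3 + 3; product 3·3·3·3 = 81.

81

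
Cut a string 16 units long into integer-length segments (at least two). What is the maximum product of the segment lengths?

Define P[k] = max over 1≤i<k of i · max(k−i, P[k−i]); the inner max lets the remainder stay uncut if that's better.
P[2] = 1*max(1,0) = 1*1 = 1
P[3] = max(1*2, 2*1) = 2
P[4] = max(1*3, 2*2, 3*1) = 4
P[5] = max(1*4, 2*3, 3*2, 4*1) = 6
P[6] = max(1*6, 2*4, 3*3, 4*2, 5*1) = 9
P[7] = max(1*9, 2*6, 3*4, 4*3, 5*2, 6*1) = 12
P[8] = max(1*12, 2*9, 3*6, …, 6*2, 7*1) = 18
P[9] = max(1*18, 2*12, 3*9, …, 7*2, 8*1) = 27
P[10] = max(1*27, 2*18, 3*12, …, 8*2, 9*1) = 36
P[11] = max(1*36, 2*27, 3*18, …, 9*2, 10*1) = 54
P[12] = max(1*54, 2*36, 3*27, …, 10*2, 11*1) = 81
P[13] = max(1*81, 2*54, 3*36, …, 11*2, 12*1) = 108
P[14] = max(1*108, 2*81, 3*54, …, 12*2, 13*1) = 162
P[15] = max(1*162, 2*108, 3*81, …, 13*2, 14*1) = 243
P[16] = max(1*243, 2*162, 3*108, …, 14*2, 15*1) = 324
One optimal split: 3 + 3 + 3 + 3 + 2 + 2; product 3*3*3*3*2*2 = 324.

324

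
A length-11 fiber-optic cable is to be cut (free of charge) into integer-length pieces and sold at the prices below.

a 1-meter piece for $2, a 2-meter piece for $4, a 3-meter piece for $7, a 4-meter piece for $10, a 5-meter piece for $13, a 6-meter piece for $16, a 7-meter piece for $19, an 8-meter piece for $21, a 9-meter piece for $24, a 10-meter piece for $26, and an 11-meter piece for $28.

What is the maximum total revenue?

Let R[k] be the best obtainable value from length k. For each k, try every first piece i and keep the best of price[i] + R[k−i].
R[1] = 2
R[2] = 4  (first piece 1, then R[1]=2)
R[3] = 7
R[4] = 10
R[5] = 13
R[6] = 16
R[7] = 19
R[8] = 21  (first piece 1, then R[7]=19)
R[9] = 24
R[10] = 26  (first piece 1, then R[9]=24)
R[11] = 29  (first piece 4, then R[7]=19)
One optimal cutting: 7 + 4 → $19 + $10 = $29.

29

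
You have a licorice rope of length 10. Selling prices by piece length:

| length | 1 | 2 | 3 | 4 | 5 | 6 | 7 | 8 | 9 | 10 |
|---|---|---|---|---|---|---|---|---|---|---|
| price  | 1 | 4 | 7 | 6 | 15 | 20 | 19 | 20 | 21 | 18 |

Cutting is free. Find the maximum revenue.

30

Let R[k] be the best obtainable value from length k. For each k, try every first piece i and keep the best of price[i] + R[k−i].
R[1] = 1
R[2] = max(1+1, 4+0) = 4
R[3] = max(1+4, 4+1, 7+0) = 7
R[4] = max(1+7, 4+4, 7+1, 6+0) = 8
R[5] = max(1+8, 4+7, 7+4, 6+1, 15+0) = 15
R[6] = max(1+15, 4+8, 7+7, 6+4, 15+1, 20+0) = 20
R[7] = max(1+20, 4+15, 7+8, …, 20+1, 19+0) = 21
R[8] = max(1+21, 4+20, 7+15, …, 19+1, 20+0) = 24
R[9] = max(1+24, 4+21, 7+20, …, 20+1, 21+0) = 27
R[10] = max(1+27, 4+24, 7+21, …, 21+1, 18+0) = 30
One optimal cutting: 5 + 5 → ¢15 + ¢15 = ¢30.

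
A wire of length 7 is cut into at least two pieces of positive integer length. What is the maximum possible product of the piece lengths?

Fill f[k] for k=2..7: at each k try every first piece i and multiply by the better of (k−i) uncut or f[k−i].
f[2] = 1*max(1,0) = 1*1 = 1
f[3] = 1*max(2,1) = 1*2 = 2
f[4] = 2*max(2,1) = 2*2 = 4
f[5] = 2*max(3,2) = 2*3 = 6
f[6] = 3*max(3,2) = 3*3 = 9
f[7] = 2*max(5,6) = 2*6 = 12
One optimal split: 3 + 2 + 2; product 3*2*2 = 12.

12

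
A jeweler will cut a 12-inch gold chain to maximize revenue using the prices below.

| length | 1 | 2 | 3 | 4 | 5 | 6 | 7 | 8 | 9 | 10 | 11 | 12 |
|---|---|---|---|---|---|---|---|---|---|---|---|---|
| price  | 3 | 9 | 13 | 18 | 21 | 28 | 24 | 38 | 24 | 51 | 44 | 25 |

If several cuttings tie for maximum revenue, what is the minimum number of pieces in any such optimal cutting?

Let r[k] be the best obtainable value from length k. For each k, try every first piece i and keep the best of price[i] + r[k−i].
r[1] = 3
r[2] = max(3+3, 9+0) = 9
r[3] = max(3+9, 9+3, 13+0) = 13
r[4] = max(3+13, 9+9, 13+3, 18+0) = 18
r[5] = max(3+18, 9+13, 13+9, 18+3, 21+0) = 22
r[6] = max(3+22, 9+18, 13+13, 18+9, 21+3, 28+0) = 28
r[7] = max(3+28, 9+22, 13+18, …, 28+3, 24+0) = 31
r[8] = max(3+31, 9+28, 13+22, …, 24+3, 38+0) = 38
r[9] = max(3+38, 9+31, 13+28, …, 38+3, 24+0) = 41
r[10] = max(3+41, 9+38, 13+31, …, 24+3, 51+0) = 51
r[11] = max(3+51, 9+41, 13+38, …, 51+3, 44+0) = 54
r[12] = max(3+54, 9+51, 13+41, …, 44+3, 25+0) = 60
Maximum revenue is $60.
Now minimize piece count subject to staying optimal: for each k, pieces[k] = 1 + min over i with p[i]+r[k−i]=r[k] of pieces[k−i].
pieces[9] = 2
pieces[10] = 1
pieces[11] = 2
pieces[12] = 2

2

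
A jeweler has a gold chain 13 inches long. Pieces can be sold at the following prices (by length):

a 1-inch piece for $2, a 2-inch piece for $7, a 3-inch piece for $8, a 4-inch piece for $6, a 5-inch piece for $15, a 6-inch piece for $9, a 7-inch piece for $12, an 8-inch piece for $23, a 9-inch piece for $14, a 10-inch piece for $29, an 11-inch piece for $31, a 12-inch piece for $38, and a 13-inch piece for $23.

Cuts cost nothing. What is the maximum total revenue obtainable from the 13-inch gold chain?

Build v[k] bottom-up: v[k] = max over allowed piece i of (p[i] + v[k−i]).
v[1] = 2
v[2] = max(2+2, 7+0) = 7
v[3] = max(2+7, 7+2, 8+0) = 9
v[4] = max(2+9, 7+7, 8+2, 6+0) = 14
v[5] = max(2+14, 7+9, 8+7, 6+2, 15+0) = 16
v[6] = max(2+16, 7+14, 8+9, 6+7, 15+2, 9+0) = 21
v[7] = max(2+21, 7+16, 8+14, …, 9+2, 12+0) = 23
v[8] = max(2+23, 7+21, 8+16, …, 12+2, 23+0) = 28
v[9] = max(2+28, 7+23, 8+21, …, 23+2, 14+0) = 30
v[10] = max(2+30, 7+28, 8+23, …, 14+2, 29+0) = 35
v[11] = max(2+35, 7+30, 8+28, …, 29+2, 31+0) = 37
v[12] = max(2+37, 7+35, 8+30, …, 31+2, 38+0) = 42
v[13] = max(2+42, 7+37, 8+35, …, 38+2, 23+0) = 44
One optimal cutting: 2 + 2 + 2 + 2 + 2 + 2 + 1 → $7 + $7 + $7 + $7 + $7 + $7 + $2 = $44.

44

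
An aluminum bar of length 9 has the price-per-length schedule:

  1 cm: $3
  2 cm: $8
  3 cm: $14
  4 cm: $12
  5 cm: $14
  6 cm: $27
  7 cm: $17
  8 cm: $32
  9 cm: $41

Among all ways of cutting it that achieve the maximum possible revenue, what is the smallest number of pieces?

Let r[k] be the best obtainable value from length k. For each k, try every first piece i and keep the best of price[i] + r[k−i].
r[1] = 3
r[2] = 8
r[3] = 14
r[4] = 17  (first piece 1, then r[3]=14)
r[5] = 22  (first piece 2, then r[3]=14)
r[6] = 28  (first piece 3, then r[3]=14)
r[7] = 31  (first piece 1, then r[6]=28)
r[8] = 36  (first piece 2, then r[6]=28)
r[9] = 42  (first piece 3, then r[6]=28)
Maximum revenue is $42.
Now minimize piece count subject to staying optimal: for each k, pieces[k] = 1 + min over i with p[i]+r[k−i]=r[k] of pieces[k−i].
pieces[6] = 2
pieces[7] = 3
pieces[8] = 3
pieces[9] = 3

3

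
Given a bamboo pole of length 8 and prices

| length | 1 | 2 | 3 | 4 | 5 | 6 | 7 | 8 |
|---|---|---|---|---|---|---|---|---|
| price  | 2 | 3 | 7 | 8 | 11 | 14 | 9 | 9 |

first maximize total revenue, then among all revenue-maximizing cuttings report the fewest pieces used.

2

Let r[k] be the best obtainable value from length k. For each k, try every first piece i and keep the best of price[i] + r[k−i].
r[1] = 2
r[2] = max(2+2, 3+0) = 4
r[3] = max(2+4, 3+2, 7+0) = 7
r[4] = max(2+7, 3+4, 7+2, 8+0) = 9
r[5] = max(2+9, 3+7, 7+4, 8+2, 11+0) = 11
r[6] = max(2+11, 3+9, 7+7, 8+4, 11+2, 14+0) = 14
r[7] = max(2+14, 3+11, 7+9, …, 14+2, 9+0) = 16
r[8] = max(2+16, 3+14, 7+11, …, 9+2, 9+0) = 18
Maximum revenue is $18.
Now minimize piece count subject to staying optimal: for each k, pieces[k] = 1 + min over i with p[i]+r[k−i]=r[k] of pieces[k−i].
pieces[5] = 1
pieces[6] = 1
pieces[7] = 2
pieces[8] = 2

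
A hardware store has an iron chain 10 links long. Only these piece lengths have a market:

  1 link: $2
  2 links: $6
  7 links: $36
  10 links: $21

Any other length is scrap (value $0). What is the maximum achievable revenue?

44

Consider every possible first cut. f[k] is the best of p[i]+f[k−i] over all sellable i≤k.
f[1] = 2
f[2] = 6
f[3] = 8  (first piece 1, then f[2]=6)
f[4] = 12  (first piece 2, then f[2]=6)
f[5] = 14  (first piece 1, then f[4]=12)
f[6] = 18  (first piece 2, then f[4]=12)
f[7] = 36
f[8] = 38  (first piece 1, then f[7]=36)
f[9] = 42  (first piece 2, then f[7]=36)
f[10] = 44  (first piece 1, then f[9]=42)
One optimal cutting: 7 + 2 + 1 → $44.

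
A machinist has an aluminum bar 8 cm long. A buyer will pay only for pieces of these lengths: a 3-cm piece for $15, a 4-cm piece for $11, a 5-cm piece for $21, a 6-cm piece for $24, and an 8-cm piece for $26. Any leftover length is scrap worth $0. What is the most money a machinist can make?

36

Consider every possible first cut. r[k] is the best of p[i]+r[k−i] over all sellable i≤k.
r[1] = 0
r[2] = 0
r[3] = 15
r[4] = 15
r[5] = 21
r[6] = 30  (first piece 3, then r[3]=15)
r[7] = 30
r[8] = 36  (first piece 3, then r[5]=21)
One optimal cutting: 5 + 3 → $36.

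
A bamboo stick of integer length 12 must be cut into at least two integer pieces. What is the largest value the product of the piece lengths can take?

81

Let P[k] be the best product for length k (with at least one cut). For each first piece i, the rest contributes max(k−i, P[k−i]).
P[2] = 1·max(1,0) = 1·1 = 1
P[3] = max(1·2, 2·1) = 2
P[4] = max(1·3, 2·2, 3·1) = 4
P[5] = max(1·4, 2·3, 3·2, 4·1) = 6
P[6] = max(1·6, 2·4, 3·3, 4·2, 5·1) = 9
P[7] = max(1·9, 2·6, 3·4, 4·3, 5·2, 6·1) = 12
P[8] = max(1·12, 2·9, 3·6, …, 6·2, 7·1) = 18
P[9] = max(1·18, 2·12, 3·9, …, 7·2, 8·1) = 27
P[10] = max(1·27, 2·18, 3·12, …, 8·2, 9·1) = 36
P[11] = max(1·36, 2·27, 3·18, …, 9·2, 10·1) = 54
P[12] = max(1·54, 2·36, 3·27, …, 10·2, 11·1) = 81
One optimal split: 3 + 3 + 3 + 3; product 3·3·3·3 = 81.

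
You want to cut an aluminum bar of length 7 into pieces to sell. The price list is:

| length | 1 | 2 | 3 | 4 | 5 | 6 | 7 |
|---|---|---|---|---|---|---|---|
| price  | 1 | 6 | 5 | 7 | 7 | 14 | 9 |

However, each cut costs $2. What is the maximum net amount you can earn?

13

Consider every possible first cut. v[k] is the best of p[i]+v[k−i] over all sellable i≤k, charging 2 whenever i<k.
v[1] = 1
v[2] = 6
v[3] = 5  (first piece 1, then v[2]=6)
v[4] = 10  (first piece 2, then v[2]=6)
v[5] = 9  (first piece 1, then v[4]=10)
v[6] = 14  (first piece 2, then v[4]=10)
v[7] = 13  (first piece 1, then v[6]=14)
One optimal plan: pieces 2 + 2 + 2 + 1 (3 cuts) → $19 − $6 = $13.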